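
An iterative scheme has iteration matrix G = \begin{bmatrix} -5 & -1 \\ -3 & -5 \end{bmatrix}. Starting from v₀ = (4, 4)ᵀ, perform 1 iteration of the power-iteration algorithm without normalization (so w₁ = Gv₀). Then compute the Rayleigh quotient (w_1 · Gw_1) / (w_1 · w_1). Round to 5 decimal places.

λ ≈ -6.92000

w1 = Gv₀ = ((-5)·4 + (-1)·4; (-3)·4 + (-5)·4) = (-24, -32)
Gw1 = (152, 232)
w1·Gw1 = (-24)·152 + (-32)·232 = -11072; w1·w1 = (-24)·(-24) + (-32)·(-32) = 1600
λ ≈ -11072/1600 = -6.92000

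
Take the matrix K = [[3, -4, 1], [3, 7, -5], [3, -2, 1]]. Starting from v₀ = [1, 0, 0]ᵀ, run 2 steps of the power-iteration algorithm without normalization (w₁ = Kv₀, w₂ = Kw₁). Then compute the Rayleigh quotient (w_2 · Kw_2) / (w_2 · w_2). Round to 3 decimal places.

λ ≈ 3.759

w1 = Kv₀ = (3·1 + (-4)·0 + 1·0; 3·1 + 7·0 + (-5)·0; 3·1 + (-2)·0 + 1·0) = (3, 3, 3)
w2 = Kw1 = (3·3 + (-4)·3 + 1·3; 3·3 + 7·3 + (-5)·3; 3·3 + (-2)·3 + 1·3) = (0, 15, 6)
Kw2 = (-54, 75, -24)
w2·Kw2 = 0·(-54) + 15·75 + 6·(-24) = 981; w2·w2 = 0·0 + 15·15 + 6·6 = 261
λ ≈ 981/261 = 3.759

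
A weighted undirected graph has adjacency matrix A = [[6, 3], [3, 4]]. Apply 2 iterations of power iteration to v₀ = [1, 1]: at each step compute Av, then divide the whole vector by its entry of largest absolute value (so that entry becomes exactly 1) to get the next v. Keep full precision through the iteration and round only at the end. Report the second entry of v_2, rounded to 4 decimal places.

0.7333

Av0 = (9.00000, 7.00000); divide by 9.00000 → v1 = (1.00000, 0.77778)
Av1 = (8.33333, 6.11111); divide by 8.33333 → v2 = (1.00000, 0.73333)
Requested entry of v2: 55/75 = 0.7333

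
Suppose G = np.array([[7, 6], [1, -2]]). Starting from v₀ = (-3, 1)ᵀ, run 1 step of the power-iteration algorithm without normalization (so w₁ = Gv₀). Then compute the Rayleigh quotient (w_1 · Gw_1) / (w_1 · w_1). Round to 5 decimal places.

8.20000

w1 = Gv₀ = (7·(-3) + 6·1; 1·(-3) + (-2)·1) = (-15, -5)
Gw1 = (-135, -5)
w1·Gw1 = (-15)·(-135) + (-5)·(-5) = 2050; w1·w1 = (-15)·(-15) + (-5)·(-5) = 250
λ ≈ 2050/250 = 8.20000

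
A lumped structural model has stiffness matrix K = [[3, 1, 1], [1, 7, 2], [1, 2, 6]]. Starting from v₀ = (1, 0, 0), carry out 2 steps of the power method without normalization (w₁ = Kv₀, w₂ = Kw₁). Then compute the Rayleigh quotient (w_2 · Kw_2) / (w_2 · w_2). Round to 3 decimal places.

8.111

w1 = Kv₀ = (3, 1, 1)
w2 = Kw1 = (11, 12, 11)
Kw2 = (56, 117, 101)
w2·Kw2 = 11·56 + 12·117 + 11·101 = 3131; w2·w2 = 11·11 + 12·12 + 11·11 = 386
λ ≈ 3131/386 = 8.111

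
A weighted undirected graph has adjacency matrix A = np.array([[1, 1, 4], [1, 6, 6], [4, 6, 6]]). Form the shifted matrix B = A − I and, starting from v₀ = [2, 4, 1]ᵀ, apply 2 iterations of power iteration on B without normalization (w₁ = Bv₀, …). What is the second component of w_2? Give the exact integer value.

370

B = A − I has rows (0, 1, 4); (1, 5, 6); (4, 6, 5)
w1 = Bv₀ = (8, 28, 37)
w2 = Bw1 = (176, 370, 385)
Requested component of w2: 370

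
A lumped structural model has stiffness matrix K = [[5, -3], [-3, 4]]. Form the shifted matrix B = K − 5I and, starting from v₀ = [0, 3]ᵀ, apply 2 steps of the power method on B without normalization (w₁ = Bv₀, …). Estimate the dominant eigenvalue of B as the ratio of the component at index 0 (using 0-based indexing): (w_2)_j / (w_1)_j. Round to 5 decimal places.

B = K − 5I has rows (0, -3); (-3, -1)
w1 = Bv₀ = (0·0 + (-3)·3; (-3)·0 + (-1)·3) = (-9, -3)
w2 = Bw1 = (0·(-9) + (-3)·(-3); (-3)·(-9) + (-1)·(-3)) = (9, 30)
Ratio: 9/-9 = -1.00000

-1.00000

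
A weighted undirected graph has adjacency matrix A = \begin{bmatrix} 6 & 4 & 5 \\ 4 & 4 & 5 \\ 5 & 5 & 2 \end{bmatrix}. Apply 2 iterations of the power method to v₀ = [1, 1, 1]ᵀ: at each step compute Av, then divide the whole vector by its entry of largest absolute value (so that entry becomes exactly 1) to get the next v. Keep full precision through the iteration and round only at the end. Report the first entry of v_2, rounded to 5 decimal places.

1.00000

Av0 = (15.000000, 13.000000, 12.000000); divide by 15.000000 → v1 = (1.000000, 0.866667, 0.800000)
Av1 = (13.466667, 11.466667, 10.933333); divide by 13.466667 → v2 = (1.000000, 0.851485, 0.811881)
Requested entry of v2: 202/202 = 1.00000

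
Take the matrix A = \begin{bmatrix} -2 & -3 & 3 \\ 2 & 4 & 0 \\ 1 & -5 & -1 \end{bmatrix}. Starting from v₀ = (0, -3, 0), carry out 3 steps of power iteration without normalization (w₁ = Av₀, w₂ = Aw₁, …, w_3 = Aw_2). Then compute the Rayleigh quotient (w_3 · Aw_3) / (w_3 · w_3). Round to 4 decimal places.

λ ≈ 0.4302

w1 = Av₀ = (9, -12, 15)
w2 = Aw1 = (63, -30, 54)
w3 = Aw2 = (126, 6, 159)
Aw3 = (207, 276, -63)
w3·Aw3 = 126·207 + 6·276 + 159·(-63) = 17721; w3·w3 = 126·126 + 6·6 + 159·159 = 41193
λ ≈ 17721/41193 = 0.4302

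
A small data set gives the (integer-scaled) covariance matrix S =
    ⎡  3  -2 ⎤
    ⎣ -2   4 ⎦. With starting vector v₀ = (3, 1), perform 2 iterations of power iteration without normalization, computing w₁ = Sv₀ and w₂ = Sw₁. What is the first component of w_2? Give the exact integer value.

25

w1 = Sv₀ = (3·3 + (-2)·1; (-2)·3 + 4·1) = (7, -2)
w2 = Sw1 = (3·7 + (-2)·(-2); (-2)·7 + 4·(-2)) = (25, -22)
The requested component of w2 is 25.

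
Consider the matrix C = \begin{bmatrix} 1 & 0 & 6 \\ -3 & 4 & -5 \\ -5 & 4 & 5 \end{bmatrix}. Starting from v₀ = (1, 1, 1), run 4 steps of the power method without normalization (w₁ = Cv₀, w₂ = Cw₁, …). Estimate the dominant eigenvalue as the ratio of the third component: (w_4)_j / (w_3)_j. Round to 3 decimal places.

w1 = Cv₀ = (1·1 + 0·1 + 6·1; (-3)·1 + 4·1 + (-5)·1; (-5)·1 + 4·1 + 5·1) = (7, -4, 4)
w2 = Cw1 = (1·7 + 0·(-4) + 6·4; (-3)·7 + 4·(-4) + (-5)·4; (-5)·7 + 4·(-4) + 5·4) = (31, -57, -31)
w3 = Cw2 = (-155, -166, -538)
w4 = Cw3 = (-3383, 2491, -2579)
Ratio at component: -2579 / -538 = 4.794

4.794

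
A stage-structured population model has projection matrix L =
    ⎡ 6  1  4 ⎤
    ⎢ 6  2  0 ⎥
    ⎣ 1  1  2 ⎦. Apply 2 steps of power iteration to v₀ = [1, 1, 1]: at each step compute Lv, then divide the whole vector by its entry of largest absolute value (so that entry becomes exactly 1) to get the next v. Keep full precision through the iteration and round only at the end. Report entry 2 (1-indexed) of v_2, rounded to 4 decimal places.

Lv0 = (11.00000, 8.00000, 4.00000); divide by 11.00000 → v1 = (1.00000, 0.72727, 0.36364)
Lv1 = (8.18182, 7.45455, 2.45455); divide by 8.18182 → v2 = (1.00000, 0.91111, 0.30000)
Requested entry of v2: 82/90 = 0.9111

0.9111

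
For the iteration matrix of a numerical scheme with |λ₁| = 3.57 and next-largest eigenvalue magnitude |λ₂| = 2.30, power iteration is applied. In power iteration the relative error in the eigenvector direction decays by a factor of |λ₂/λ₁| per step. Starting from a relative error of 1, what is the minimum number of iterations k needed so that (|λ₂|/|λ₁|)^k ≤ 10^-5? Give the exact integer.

|λ₂/λ₁| = 2.30/3.57 = 0.64426
Need k ≥ ln(10^-5) / ln(0.64426) = -11.5129 / -0.4397 ≈ 26.186
Smallest integer k satisfying the bound: 27

27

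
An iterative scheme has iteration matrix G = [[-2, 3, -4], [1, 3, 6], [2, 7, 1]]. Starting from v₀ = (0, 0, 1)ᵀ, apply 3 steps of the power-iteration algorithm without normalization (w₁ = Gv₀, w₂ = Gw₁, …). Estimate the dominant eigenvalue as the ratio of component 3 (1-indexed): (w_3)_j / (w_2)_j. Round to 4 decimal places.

λ ≈ 6.2571

w1 = Gv₀ = ((-2)·0 + 3·0 + (-4)·1; 1·0 + 3·0 + 6·1; 2·0 + 7·0 + 1·1) = (-4, 6, 1)
w2 = Gw1 = ((-2)·(-4) + 3·6 + (-4)·1; 1·(-4) + 3·6 + 6·1; 2·(-4) + 7·6 + 1·1) = (22, 20, 35)
w3 = Gw2 = (-124, 292, 219)
Ratio at component: 219 / 35 = 6.2571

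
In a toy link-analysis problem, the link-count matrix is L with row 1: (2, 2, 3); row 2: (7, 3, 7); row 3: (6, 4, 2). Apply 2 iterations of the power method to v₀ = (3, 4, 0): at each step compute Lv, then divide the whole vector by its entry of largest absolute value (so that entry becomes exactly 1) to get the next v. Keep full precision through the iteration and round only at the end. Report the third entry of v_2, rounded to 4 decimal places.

Lv0 = (14.00000, 33.00000, 34.00000); divide by 34.00000 → v1 = (0.41176, 0.97059, 1.00000)
Lv1 = (5.76471, 12.79412, 8.35294); divide by 12.79412 → v2 = (0.45057, 1.00000, 0.65287)
Requested entry of v2: 284/435 = 0.6529

0.6529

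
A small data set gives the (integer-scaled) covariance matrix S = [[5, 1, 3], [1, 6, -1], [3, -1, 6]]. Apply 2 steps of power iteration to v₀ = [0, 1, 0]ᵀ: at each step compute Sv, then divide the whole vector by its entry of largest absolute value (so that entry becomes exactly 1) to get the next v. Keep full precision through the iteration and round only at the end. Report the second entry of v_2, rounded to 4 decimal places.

Sv0 = (1.00000, 6.00000, -1.00000); divide by 6.00000 → v1 = (0.16667, 1.00000, -0.16667)
Sv1 = (1.33333, 6.33333, -1.50000); divide by 6.33333 → v2 = (0.21053, 1.00000, -0.23684)
Requested entry of v2: 38/38 = 1.0000

1.0000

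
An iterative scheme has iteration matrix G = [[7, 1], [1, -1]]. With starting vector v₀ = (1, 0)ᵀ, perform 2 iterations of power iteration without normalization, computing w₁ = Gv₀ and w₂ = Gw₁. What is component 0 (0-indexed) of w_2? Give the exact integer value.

w1 = Gv₀ = (7·1 + 1·0; 1·1 + (-1)·0) = (7, 1)
w2 = Gw1 = (7·7 + 1·1; 1·7 + (-1)·1) = (50, 6)
The requested component of w2 is 50.

50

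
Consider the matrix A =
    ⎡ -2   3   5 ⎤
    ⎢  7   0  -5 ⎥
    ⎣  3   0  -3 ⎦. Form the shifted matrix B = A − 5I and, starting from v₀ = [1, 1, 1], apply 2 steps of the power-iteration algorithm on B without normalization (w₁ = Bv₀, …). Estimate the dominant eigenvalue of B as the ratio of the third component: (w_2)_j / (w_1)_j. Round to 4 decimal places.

μ ≈ -8.6000

B = A − 5I has rows (-7, 3, 5); (7, -5, -5); (3, 0, -8)
w1 = Bv₀ = ((-7)·1 + 3·1 + 5·1; 7·1 + (-5)·1 + (-5)·1; 3·1 + 0·1 + (-8)·1) = (1, -3, -5)
w2 = Bw1 = ((-7)·1 + 3·(-3) + 5·(-5); 7·1 + (-5)·(-3) + (-5)·(-5); 3·1 + 0·(-3) + (-8)·(-5)) = (-41, 47, 43)
Ratio: 43/-5 = -8.6000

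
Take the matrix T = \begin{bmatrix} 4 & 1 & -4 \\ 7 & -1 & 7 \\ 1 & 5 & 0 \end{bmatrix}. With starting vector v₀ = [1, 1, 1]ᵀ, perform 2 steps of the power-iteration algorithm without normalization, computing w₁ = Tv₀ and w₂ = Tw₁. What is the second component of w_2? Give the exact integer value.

36

w1 = Tv₀ = (4·1 + 1·1 + (-4)·1; 7·1 + (-1)·1 + 7·1; 1·1 + 5·1 + 0·1) = (1, 13, 6)
w2 = Tw1 = (4·1 + 1·13 + (-4)·6; 7·1 + (-1)·13 + 7·6; 1·1 + 5·13 + 0·6) = (-7, 36, 66)
The requested component of w2 is 36.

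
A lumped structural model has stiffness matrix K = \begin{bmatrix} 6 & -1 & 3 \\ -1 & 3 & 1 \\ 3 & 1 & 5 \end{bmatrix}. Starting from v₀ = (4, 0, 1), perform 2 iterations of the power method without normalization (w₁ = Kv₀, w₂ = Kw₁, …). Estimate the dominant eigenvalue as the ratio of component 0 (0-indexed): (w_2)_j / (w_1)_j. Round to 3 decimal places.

λ ≈ 8.000

w1 = Kv₀ = (6·4 + (-1)·0 + 3·1; (-1)·4 + 3·0 + 1·1; 3·4 + 1·0 + 5·1) = (27, -3, 17)
w2 = Kw1 = (6·27 + (-1)·(-3) + 3·17; (-1)·27 + 3·(-3) + 1·17; 3·27 + 1·(-3) + 5·17) = (216, -19, 163)
Ratio at component: 216 / 27 = 8.000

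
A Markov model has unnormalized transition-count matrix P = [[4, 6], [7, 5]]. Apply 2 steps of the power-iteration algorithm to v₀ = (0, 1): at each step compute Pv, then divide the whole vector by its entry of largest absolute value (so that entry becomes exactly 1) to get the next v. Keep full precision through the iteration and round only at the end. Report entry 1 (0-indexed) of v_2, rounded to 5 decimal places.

Pv0 = (6.000000, 5.000000); divide by 6.000000 → v1 = (1.000000, 0.833333)
Pv1 = (9.000000, 11.166667); divide by 11.166667 → v2 = (0.805970, 1.000000)
Requested entry of v2: 67/67 = 1.00000

1.00000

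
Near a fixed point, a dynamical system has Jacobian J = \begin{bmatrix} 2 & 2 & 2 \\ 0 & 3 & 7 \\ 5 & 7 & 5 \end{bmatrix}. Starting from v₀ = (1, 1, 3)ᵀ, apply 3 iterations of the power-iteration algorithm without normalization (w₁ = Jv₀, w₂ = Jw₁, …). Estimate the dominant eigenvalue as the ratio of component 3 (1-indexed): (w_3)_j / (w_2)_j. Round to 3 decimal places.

11.904

w1 = Jv₀ = (2·1 + 2·1 + 2·3; 0·1 + 3·1 + 7·3; 5·1 + 7·1 + 5·3) = (10, 24, 27)
w2 = Jw1 = (2·10 + 2·24 + 2·27; 0·10 + 3·24 + 7·27; 5·10 + 7·24 + 5·27) = (122, 261, 353)
w3 = Jw2 = (1472, 3254, 4202)
Ratio at component: 4202 / 353 = 11.904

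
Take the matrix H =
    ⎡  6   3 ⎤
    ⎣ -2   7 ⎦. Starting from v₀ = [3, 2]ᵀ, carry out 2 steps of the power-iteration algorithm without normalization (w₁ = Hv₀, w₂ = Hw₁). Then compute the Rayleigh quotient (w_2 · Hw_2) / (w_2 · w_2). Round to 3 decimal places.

λ ≈ 6.050

w1 = Hv₀ = (24, 8)
w2 = Hw1 = (168, 8)
Hw2 = (1032, -280)
w2·Hw2 = 168·1032 + 8·(-280) = 171136; w2·w2 = 168·168 + 8·8 = 28288
λ ≈ 171136/28288 = 6.050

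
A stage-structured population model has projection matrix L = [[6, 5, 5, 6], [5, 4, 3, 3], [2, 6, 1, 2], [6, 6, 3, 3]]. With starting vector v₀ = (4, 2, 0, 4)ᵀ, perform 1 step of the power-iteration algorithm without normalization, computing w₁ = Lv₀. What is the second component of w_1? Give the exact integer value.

40

w1 = Lv₀ = (6·4 + 5·2 + 5·0 + 6·4; 5·4 + 4·2 + 3·0 + 3·4; 2·4 + 6·2 + 1·0 + 2·4; 6·4 + 6·2 + 3·0 + 3·4) = (58, 40, 28, 48)
The requested component of w1 is 40.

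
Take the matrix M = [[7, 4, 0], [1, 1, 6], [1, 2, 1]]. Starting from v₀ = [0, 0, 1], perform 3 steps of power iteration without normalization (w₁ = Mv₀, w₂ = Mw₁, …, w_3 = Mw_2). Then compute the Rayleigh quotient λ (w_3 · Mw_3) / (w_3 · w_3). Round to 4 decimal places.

w1 = Mv₀ = (7·0 + 4·0 + 0·1; 1·0 + 1·0 + 6·1; 1·0 + 2·0 + 1·1) = (0, 6, 1)
w2 = Mw1 = (7·0 + 4·6 + 0·1; 1·0 + 1·6 + 6·1; 1·0 + 2·6 + 1·1) = (24, 12, 13)
w3 = Mw2 = (216, 114, 61)
Mw3 = (1968, 696, 505)
w3·Mw3 = 216·1968 + 114·696 + 61·505 = 535237; w3·w3 = 216·216 + 114·114 + 61·61 = 63373
λ ≈ 535237/63373 = 8.4458

λ ≈ 8.4458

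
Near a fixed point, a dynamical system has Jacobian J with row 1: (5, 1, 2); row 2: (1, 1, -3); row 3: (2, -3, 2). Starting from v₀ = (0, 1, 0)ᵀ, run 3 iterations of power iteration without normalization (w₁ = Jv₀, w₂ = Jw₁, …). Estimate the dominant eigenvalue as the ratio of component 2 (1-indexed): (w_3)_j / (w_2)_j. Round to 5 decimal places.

w1 = Jv₀ = (5·0 + 1·1 + 2·0; 1·0 + 1·1 + (-3)·0; 2·0 + (-3)·1 + 2·0) = (1, 1, -3)
w2 = Jw1 = (5·1 + 1·1 + 2·(-3); 1·1 + 1·1 + (-3)·(-3); 2·1 + (-3)·1 + 2·(-3)) = (0, 11, -7)
w3 = Jw2 = (-3, 32, -47)
Ratio at component: 32 / 11 = 2.90909

2.90909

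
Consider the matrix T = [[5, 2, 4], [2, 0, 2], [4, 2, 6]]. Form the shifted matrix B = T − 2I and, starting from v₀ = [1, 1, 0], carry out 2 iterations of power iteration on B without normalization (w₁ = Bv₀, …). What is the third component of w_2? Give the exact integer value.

44

B = T − 2I has rows (3, 2, 4); (2, -2, 2); (4, 2, 4)
w1 = Bv₀ = (3·1 + 2·1 + 4·0; 2·1 + (-2)·1 + 2·0; 4·1 + 2·1 + 4·0) = (5, 0, 6)
w2 = Bw1 = (3·5 + 2·0 + 4·6; 2·5 + (-2)·0 + 2·6; 4·5 + 2·0 + 4·6) = (39, 22, 44)
Requested component of w2: 44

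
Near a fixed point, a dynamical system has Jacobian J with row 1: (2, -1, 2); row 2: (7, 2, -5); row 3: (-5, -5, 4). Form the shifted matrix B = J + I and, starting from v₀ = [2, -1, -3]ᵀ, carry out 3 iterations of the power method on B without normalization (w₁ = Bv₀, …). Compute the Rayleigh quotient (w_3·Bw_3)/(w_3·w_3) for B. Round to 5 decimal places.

μ ≈ 6.29743

B = J + I has rows (3, -1, 2); (7, 3, -5); (-5, -5, 5)
w1 = Bv₀ = (1, 26, -20)
w2 = Bw1 = (-63, 185, -235)
w3 = Bw2 = (-844, 1289, -1785)
Bw3 = (-7391, 6884, -11150)
w3·Bw3 = 35014230; w3·w3 = 5560082; μ ≈ 35014230/5560082 = 6.29743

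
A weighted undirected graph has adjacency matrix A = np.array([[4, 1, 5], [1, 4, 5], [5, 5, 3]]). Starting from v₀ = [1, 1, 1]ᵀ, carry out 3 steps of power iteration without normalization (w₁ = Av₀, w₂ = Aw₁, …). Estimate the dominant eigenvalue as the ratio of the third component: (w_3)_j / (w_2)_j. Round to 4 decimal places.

w1 = Av₀ = (10, 10, 13)
w2 = Aw1 = (115, 115, 139)
w3 = Aw2 = (1270, 1270, 1567)
Ratio at component: 1567 / 139 = 11.2734

λ ≈ 11.2734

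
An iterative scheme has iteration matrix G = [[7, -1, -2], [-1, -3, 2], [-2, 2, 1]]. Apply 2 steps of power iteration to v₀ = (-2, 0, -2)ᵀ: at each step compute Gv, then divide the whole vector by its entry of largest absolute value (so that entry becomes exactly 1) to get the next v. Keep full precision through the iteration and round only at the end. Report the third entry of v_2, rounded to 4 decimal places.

Gv0 = (-10.00000, -2.00000, 2.00000); divide by -10.00000 → v1 = (1.00000, 0.20000, -0.20000)
Gv1 = (7.20000, -2.00000, -1.80000); divide by 7.20000 → v2 = (1.00000, -0.27778, -0.25000)
Requested entry of v2: 18/-72 = -0.2500

-0.2500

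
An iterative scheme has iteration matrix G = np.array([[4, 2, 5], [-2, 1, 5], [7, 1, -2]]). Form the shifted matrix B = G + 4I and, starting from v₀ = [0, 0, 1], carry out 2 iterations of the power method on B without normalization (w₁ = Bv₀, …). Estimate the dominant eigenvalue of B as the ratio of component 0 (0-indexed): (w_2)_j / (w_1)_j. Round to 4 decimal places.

B = G + 4I has rows (8, 2, 5); (-2, 5, 5); (7, 1, 2)
w1 = Bv₀ = (5, 5, 2)
w2 = Bw1 = (60, 25, 44)
Ratio: 60/5 = 12.0000

μ ≈ 12.0000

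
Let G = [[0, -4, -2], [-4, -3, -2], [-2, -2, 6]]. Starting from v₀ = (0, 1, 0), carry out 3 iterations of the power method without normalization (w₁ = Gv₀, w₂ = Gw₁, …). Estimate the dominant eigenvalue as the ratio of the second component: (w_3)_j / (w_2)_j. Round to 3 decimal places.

w1 = Gv₀ = (0·0 + (-4)·1 + (-2)·0; (-4)·0 + (-3)·1 + (-2)·0; (-2)·0 + (-2)·1 + 6·0) = (-4, -3, -2)
w2 = Gw1 = (0·(-4) + (-4)·(-3) + (-2)·(-2); (-4)·(-4) + (-3)·(-3) + (-2)·(-2); (-2)·(-4) + (-2)·(-3) + 6·(-2)) = (16, 29, 2)
w3 = Gw2 = (-120, -155, -78)
Ratio at component: -155 / 29 = -5.345

-5.345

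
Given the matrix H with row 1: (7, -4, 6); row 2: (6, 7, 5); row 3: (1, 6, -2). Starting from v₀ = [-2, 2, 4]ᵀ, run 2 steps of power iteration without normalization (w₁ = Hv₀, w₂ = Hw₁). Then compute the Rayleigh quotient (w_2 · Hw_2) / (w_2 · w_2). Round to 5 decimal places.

7.41253

w1 = Hv₀ = (2, 22, 2)
w2 = Hw1 = (-62, 176, 130)
Hw2 = (-358, 1510, 734)
w2·Hw2 = (-62)·(-358) + 176·1510 + 130·734 = 383376; w2·w2 = (-62)·(-62) + 176·176 + 130·130 = 51720
λ ≈ 383376/51720 = 7.41253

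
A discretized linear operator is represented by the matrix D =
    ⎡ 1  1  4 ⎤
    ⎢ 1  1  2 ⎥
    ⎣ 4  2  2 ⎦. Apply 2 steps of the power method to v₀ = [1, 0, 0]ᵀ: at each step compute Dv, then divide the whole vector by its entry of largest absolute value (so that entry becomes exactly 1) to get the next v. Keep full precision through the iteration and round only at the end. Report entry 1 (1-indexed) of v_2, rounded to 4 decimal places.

1.0000

Dv0 = (1.00000, 1.00000, 4.00000); divide by 4.00000 → v1 = (0.25000, 0.25000, 1.00000)
Dv1 = (4.50000, 2.50000, 3.50000); divide by 4.50000 → v2 = (1.00000, 0.55556, 0.77778)
Requested entry of v2: 18/18 = 1.0000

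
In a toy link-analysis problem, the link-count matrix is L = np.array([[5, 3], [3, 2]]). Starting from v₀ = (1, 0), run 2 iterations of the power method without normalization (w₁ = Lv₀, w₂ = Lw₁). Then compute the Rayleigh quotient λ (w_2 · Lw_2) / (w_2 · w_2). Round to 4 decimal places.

λ ≈ 6.8541

w1 = Lv₀ = (5·1 + 3·0; 3·1 + 2·0) = (5, 3)
w2 = Lw1 = (5·5 + 3·3; 3·5 + 2·3) = (34, 21)
Lw2 = (233, 144)
w2·Lw2 = 34·233 + 21·144 = 10946; w2·w2 = 34·34 + 21·21 = 1597
λ ≈ 10946/1597 = 6.8541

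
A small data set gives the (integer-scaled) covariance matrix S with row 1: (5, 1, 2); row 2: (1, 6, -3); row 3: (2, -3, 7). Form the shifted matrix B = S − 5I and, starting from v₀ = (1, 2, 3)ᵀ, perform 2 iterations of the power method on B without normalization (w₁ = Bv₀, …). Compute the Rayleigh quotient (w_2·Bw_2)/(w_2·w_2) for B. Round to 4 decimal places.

μ ≈ 2.4098

B = S − 5I has rows (0, 1, 2); (1, 1, -3); (2, -3, 2)
w1 = Bv₀ = (8, -6, 2)
w2 = Bw1 = (-2, -4, 38)
Bw2 = (72, -120, 84)
w2·Bw2 = 3528; w2·w2 = 1464; μ ≈ 3528/1464 = 2.4098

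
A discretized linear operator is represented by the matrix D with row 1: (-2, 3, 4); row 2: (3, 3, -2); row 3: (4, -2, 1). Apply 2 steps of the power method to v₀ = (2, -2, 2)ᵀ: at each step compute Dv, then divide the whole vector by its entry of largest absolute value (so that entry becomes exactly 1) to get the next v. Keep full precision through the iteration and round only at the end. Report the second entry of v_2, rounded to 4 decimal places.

-0.9583

Dv0 = (-2.00000, -4.00000, 14.00000); divide by 14.00000 → v1 = (-0.14286, -0.28571, 1.00000)
Dv1 = (3.42857, -3.28571, 1.00000); divide by 3.42857 → v2 = (1.00000, -0.95833, 0.29167)
Requested entry of v2: -46/48 = -0.9583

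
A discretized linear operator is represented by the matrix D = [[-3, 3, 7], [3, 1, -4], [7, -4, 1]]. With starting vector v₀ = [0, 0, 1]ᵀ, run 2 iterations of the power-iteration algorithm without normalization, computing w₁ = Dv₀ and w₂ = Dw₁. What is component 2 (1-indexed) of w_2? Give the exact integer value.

13

w1 = Dv₀ = (7, -4, 1)
w2 = Dw1 = (-26, 13, 66)
The requested component of w2 is 13.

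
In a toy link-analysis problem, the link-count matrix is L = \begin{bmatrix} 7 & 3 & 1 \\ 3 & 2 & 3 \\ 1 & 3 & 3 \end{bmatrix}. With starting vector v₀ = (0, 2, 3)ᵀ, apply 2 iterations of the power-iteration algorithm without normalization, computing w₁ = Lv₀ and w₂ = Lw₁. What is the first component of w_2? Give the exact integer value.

117

w1 = Lv₀ = (9, 13, 15)
w2 = Lw1 = (117, 98, 93)
The requested component of w2 is 117.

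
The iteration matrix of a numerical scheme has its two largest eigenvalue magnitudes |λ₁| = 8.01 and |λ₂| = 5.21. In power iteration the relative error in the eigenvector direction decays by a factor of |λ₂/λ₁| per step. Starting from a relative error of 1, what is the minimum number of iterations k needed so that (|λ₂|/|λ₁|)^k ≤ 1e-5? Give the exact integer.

|λ₂/λ₁| = 5.21/8.01 = 0.65044
Need k ≥ ln(1e-5) / ln(0.65044) = -11.5129 / -0.4301 ≈ 26.767
Smallest integer k satisfying the bound: 27

27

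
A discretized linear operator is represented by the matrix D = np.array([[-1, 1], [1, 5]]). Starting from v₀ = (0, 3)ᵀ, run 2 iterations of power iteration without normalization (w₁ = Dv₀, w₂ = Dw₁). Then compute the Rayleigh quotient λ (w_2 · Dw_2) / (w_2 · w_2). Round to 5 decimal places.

w1 = Dv₀ = ((-1)·0 + 1·3; 1·0 + 5·3) = (3, 15)
w2 = Dw1 = ((-1)·3 + 1·15; 1·3 + 5·15) = (12, 78)
Dw2 = (66, 402)
w2·Dw2 = 12·66 + 78·402 = 32148; w2·w2 = 12·12 + 78·78 = 6228
λ ≈ 32148/6228 = 5.16185

λ ≈ 5.16185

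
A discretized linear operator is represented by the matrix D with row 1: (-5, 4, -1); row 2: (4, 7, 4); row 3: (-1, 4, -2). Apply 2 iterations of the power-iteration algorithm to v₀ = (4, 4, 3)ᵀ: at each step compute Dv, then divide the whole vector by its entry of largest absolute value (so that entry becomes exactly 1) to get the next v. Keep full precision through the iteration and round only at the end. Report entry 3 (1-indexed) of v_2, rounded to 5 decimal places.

0.56443

Dv0 = (-7.000000, 56.000000, 6.000000); divide by 56.000000 → v1 = (-0.125000, 1.000000, 0.107143)
Dv1 = (4.517857, 6.928571, 3.910714); divide by 6.928571 → v2 = (0.652062, 1.000000, 0.564433)
Requested entry of v2: 219/388 = 0.56443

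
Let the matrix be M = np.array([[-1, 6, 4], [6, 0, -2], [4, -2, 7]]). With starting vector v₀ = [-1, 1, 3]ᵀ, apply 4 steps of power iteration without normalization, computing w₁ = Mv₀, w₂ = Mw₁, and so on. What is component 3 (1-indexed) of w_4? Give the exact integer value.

w1 = Mv₀ = (19, -12, 15)
w2 = Mw1 = (-31, 84, 205)
w3 = Mw2 = (1355, -596, 1143)
w4 = Mw3 = (-359, 5844, 14613)
The requested component of w4 is 14613.

14613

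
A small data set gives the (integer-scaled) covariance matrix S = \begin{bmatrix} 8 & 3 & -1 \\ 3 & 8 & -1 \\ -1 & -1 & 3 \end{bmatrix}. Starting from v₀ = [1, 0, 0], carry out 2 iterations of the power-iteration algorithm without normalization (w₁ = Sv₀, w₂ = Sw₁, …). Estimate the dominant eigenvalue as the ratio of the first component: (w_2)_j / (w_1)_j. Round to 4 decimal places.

9.2500

w1 = Sv₀ = (8, 3, -1)
w2 = Sw1 = (74, 49, -14)
Ratio at component: 74 / 8 = 9.2500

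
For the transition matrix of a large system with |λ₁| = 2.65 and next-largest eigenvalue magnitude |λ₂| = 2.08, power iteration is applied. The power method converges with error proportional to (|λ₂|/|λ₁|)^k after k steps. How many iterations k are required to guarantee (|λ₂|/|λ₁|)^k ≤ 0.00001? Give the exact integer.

48

|λ₂/λ₁| = 2.08/2.65 = 0.78491
Need k ≥ ln(0.00001) / ln(0.78491) = -11.5129 / -0.2422 ≈ 47.536
Smallest integer k satisfying the bound: 48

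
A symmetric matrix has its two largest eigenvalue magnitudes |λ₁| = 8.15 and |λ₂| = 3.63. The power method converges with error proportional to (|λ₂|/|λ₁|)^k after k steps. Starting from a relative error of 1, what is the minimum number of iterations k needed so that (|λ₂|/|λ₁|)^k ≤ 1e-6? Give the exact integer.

18

|λ₂/λ₁| = 3.63/8.15 = 0.44540
Need k ≥ ln(1e-6) / ln(0.44540) = -13.8155 / -0.8088 ≈ 17.082
Smallest integer k satisfying the bound: 18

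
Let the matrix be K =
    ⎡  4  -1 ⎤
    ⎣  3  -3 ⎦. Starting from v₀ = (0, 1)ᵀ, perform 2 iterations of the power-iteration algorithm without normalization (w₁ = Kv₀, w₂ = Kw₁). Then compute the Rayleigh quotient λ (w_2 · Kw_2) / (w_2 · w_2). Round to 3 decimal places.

w1 = Kv₀ = (4·0 + (-1)·1; 3·0 + (-3)·1) = (-1, -3)
w2 = Kw1 = (4·(-1) + (-1)·(-3); 3·(-1) + (-3)·(-3)) = (-1, 6)
Kw2 = (-10, -21)
w2·Kw2 = (-1)·(-10) + 6·(-21) = -116; w2·w2 = (-1)·(-1) + 6·6 = 37
λ ≈ -116/37 = -3.135

λ ≈ -3.135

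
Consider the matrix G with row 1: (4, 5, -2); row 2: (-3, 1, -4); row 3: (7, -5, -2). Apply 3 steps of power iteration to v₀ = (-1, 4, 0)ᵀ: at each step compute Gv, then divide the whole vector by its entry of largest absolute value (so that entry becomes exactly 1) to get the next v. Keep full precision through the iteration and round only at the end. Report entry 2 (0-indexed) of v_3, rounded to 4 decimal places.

Gv0 = (16.00000, 7.00000, -27.00000); divide by -27.00000 → v1 = (-0.59259, -0.25926, 1.00000)
Gv1 = (-5.66667, -2.48148, -4.85185); divide by -5.66667 → v2 = (1.00000, 0.43791, 0.85621)
Gv2 = (4.47712, -5.98693, 3.09804); divide by -5.98693 → v3 = (-0.74782, 1.00000, -0.51747)
Requested entry of v3: 474/-916 = -0.5175

-0.5175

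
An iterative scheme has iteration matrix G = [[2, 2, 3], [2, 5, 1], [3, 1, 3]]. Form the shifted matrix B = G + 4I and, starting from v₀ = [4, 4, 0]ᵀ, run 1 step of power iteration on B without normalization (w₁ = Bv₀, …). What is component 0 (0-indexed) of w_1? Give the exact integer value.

32

B = G + 4I has rows (6, 2, 3); (2, 9, 1); (3, 1, 7)
w1 = Bv₀ = (6·4 + 2·4 + 3·0; 2·4 + 9·4 + 1·0; 3·4 + 1·4 + 7·0) = (32, 44, 16)
Requested component of w1: 32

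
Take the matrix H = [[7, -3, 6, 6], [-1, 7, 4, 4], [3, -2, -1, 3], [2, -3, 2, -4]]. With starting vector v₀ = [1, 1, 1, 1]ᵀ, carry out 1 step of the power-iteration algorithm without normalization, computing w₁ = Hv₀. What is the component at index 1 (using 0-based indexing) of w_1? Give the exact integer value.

w1 = Hv₀ = (7·1 + (-3)·1 + 6·1 + 6·1; (-1)·1 + 7·1 + 4·1 + 4·1; 3·1 + (-2)·1 + (-1)·1 + 3·1; 2·1 + (-3)·1 + 2·1 + (-4)·1) = (16, 14, 3, -3)
The requested component of w1 is 14.

14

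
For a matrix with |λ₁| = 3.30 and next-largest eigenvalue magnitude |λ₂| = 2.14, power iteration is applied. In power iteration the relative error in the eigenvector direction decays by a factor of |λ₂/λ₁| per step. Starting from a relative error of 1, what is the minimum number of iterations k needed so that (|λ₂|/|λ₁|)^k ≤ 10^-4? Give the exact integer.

22

|λ₂/λ₁| = 2.14/3.30 = 0.64848
Need k ≥ ln(10^-4) / ln(0.64848) = -9.2103 / -0.4331 ≈ 21.265
Smallest integer k satisfying the bound: 22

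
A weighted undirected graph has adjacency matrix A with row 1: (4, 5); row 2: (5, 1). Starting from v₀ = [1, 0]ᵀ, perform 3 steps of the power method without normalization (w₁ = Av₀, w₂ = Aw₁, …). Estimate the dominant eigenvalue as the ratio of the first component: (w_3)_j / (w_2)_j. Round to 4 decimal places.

λ ≈ 7.0488

w1 = Av₀ = (4·1 + 5·0; 5·1 + 1·0) = (4, 5)
w2 = Aw1 = (4·4 + 5·5; 5·4 + 1·5) = (41, 25)
w3 = Aw2 = (289, 230)
Ratio at component: 289 / 41 = 7.0488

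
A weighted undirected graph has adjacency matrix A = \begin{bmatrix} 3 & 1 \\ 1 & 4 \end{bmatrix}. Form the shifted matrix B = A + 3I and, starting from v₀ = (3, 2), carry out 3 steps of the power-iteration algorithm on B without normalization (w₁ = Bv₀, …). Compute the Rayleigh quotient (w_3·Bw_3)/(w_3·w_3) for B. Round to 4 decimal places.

B = A + 3I has rows (6, 1); (1, 7)
w1 = Bv₀ = (20, 17)
w2 = Bw1 = (137, 139)
w3 = Bw2 = (961, 1110)
Bw3 = (6876, 8731)
w3·Bw3 = 16299246; w3·w3 = 2155621; μ ≈ 16299246/2155621 = 7.5613

μ ≈ 7.5613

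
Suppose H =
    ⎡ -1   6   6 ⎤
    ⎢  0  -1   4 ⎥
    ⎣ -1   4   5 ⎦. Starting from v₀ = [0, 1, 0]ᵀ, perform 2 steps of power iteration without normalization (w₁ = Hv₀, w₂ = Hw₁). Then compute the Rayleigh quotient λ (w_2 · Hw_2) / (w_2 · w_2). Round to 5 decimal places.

w1 = Hv₀ = ((-1)·0 + 6·1 + 6·0; 0·0 + (-1)·1 + 4·0; (-1)·0 + 4·1 + 5·0) = (6, -1, 4)
w2 = Hw1 = ((-1)·6 + 6·(-1) + 6·4; 0·6 + (-1)·(-1) + 4·4; (-1)·6 + 4·(-1) + 5·4) = (12, 17, 10)
Hw2 = (150, 23, 106)
w2·Hw2 = 12·150 + 17·23 + 10·106 = 3251; w2·w2 = 12·12 + 17·17 + 10·10 = 533
λ ≈ 3251/533 = 6.09944

λ ≈ 6.09944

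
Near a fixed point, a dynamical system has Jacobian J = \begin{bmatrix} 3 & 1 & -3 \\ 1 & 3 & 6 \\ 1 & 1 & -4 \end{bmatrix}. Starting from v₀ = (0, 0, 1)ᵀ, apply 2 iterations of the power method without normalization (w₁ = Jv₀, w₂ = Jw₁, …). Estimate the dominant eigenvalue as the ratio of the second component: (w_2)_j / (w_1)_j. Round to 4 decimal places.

-1.5000

w1 = Jv₀ = (3·0 + 1·0 + (-3)·1; 1·0 + 3·0 + 6·1; 1·0 + 1·0 + (-4)·1) = (-3, 6, -4)
w2 = Jw1 = (3·(-3) + 1·6 + (-3)·(-4); 1·(-3) + 3·6 + 6·(-4); 1·(-3) + 1·6 + (-4)·(-4)) = (9, -9, 19)
Ratio at component: -9 / 6 = -1.5000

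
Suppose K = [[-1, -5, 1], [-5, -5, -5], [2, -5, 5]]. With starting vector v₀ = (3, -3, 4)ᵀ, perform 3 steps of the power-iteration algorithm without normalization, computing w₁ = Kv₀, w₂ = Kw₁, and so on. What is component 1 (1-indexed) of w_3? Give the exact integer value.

w1 = Kv₀ = ((-1)·3 + (-5)·(-3) + 1·4; (-5)·3 + (-5)·(-3) + (-5)·4; 2·3 + (-5)·(-3) + 5·4) = (16, -20, 41)
w2 = Kw1 = ((-1)·16 + (-5)·(-20) + 1·41; (-5)·16 + (-5)·(-20) + (-5)·41; 2·16 + (-5)·(-20) + 5·41) = (125, -185, 337)
w3 = Kw2 = (1137, -1385, 2860)
The requested component of w3 is 1137.

1137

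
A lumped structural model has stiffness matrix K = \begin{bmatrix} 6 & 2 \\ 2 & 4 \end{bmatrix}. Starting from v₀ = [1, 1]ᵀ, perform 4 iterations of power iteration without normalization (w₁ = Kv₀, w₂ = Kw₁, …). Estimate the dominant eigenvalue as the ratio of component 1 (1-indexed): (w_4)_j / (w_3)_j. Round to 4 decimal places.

7.2727

w1 = Kv₀ = (6·1 + 2·1; 2·1 + 4·1) = (8, 6)
w2 = Kw1 = (6·8 + 2·6; 2·8 + 4·6) = (60, 40)
w3 = Kw2 = (440, 280)
w4 = Kw3 = (3200, 2000)
Ratio at component: 3200 / 440 = 7.2727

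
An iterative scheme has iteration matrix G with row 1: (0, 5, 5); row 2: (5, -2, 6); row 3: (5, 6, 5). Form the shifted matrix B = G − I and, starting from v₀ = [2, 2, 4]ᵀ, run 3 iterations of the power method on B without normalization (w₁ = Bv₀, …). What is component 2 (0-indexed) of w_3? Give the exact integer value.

5054

B = G − I has rows (-1, 5, 5); (5, -3, 6); (5, 6, 4)
w1 = Bv₀ = ((-1)·2 + 5·2 + 5·4; 5·2 + (-3)·2 + 6·4; 5·2 + 6·2 + 4·4) = (28, 28, 38)
w2 = Bw1 = ((-1)·28 + 5·28 + 5·38; 5·28 + (-3)·28 + 6·38; 5·28 + 6·28 + 4·38) = (302, 284, 460)
w3 = Bw2 = (3418, 3418, 5054)
Requested component of w3: 5054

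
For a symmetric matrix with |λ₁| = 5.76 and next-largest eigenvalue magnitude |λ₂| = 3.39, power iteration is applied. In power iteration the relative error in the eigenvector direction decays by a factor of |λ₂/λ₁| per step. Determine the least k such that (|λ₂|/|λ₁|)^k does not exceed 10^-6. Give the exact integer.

|λ₂/λ₁| = 3.39/5.76 = 0.58854
Need k ≥ ln(10^-6) / ln(0.58854) = -13.8155 / -0.5301 ≈ 26.062
Smallest integer k satisfying the bound: 27

27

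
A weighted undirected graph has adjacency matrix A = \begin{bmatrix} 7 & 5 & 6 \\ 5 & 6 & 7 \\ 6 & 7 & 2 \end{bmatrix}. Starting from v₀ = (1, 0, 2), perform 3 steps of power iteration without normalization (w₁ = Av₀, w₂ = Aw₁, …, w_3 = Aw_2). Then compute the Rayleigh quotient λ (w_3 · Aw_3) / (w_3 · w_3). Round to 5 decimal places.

17.09559

w1 = Av₀ = (7·1 + 5·0 + 6·2; 5·1 + 6·0 + 7·2; 6·1 + 7·0 + 2·2) = (19, 19, 10)
w2 = Aw1 = (7·19 + 5·19 + 6·10; 5·19 + 6·19 + 7·10; 6·19 + 7·19 + 2·10) = (288, 279, 267)
w3 = Aw2 = (5013, 4983, 4215)
Aw3 = (85296, 84468, 73389)
w3·Aw3 = 5013·85296 + 4983·84468 + 4215·73389 = 1157827527; w3·w3 = 5013·5013 + 4983·4983 + 4215·4215 = 67726683
λ ≈ 1157827527/67726683 = 17.09559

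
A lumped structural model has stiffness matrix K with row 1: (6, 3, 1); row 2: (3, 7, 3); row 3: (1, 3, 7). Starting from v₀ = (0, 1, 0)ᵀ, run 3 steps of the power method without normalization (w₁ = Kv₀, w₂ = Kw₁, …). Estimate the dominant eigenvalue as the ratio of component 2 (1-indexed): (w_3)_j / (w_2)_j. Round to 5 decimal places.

w1 = Kv₀ = (6·0 + 3·1 + 1·0; 3·0 + 7·1 + 3·0; 1·0 + 3·1 + 7·0) = (3, 7, 3)
w2 = Kw1 = (6·3 + 3·7 + 1·3; 3·3 + 7·7 + 3·3; 1·3 + 3·7 + 7·3) = (42, 67, 45)
w3 = Kw2 = (498, 730, 558)
Ratio at component: 730 / 67 = 10.89552

10.89552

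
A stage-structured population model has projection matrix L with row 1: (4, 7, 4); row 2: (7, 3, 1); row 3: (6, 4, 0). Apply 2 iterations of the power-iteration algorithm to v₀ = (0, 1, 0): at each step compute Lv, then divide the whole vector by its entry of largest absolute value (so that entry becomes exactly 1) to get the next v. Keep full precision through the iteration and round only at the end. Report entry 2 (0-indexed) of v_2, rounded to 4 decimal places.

Lv0 = (7.00000, 3.00000, 4.00000); divide by 7.00000 → v1 = (1.00000, 0.42857, 0.57143)
Lv1 = (9.28571, 8.85714, 7.71429); divide by 9.28571 → v2 = (1.00000, 0.95385, 0.83077)
Requested entry of v2: 54/65 = 0.8308

0.8308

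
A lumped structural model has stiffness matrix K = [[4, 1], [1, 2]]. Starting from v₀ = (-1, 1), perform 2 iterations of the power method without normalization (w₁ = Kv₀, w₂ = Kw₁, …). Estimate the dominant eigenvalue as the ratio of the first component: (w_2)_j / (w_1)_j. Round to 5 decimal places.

w1 = Kv₀ = (4·(-1) + 1·1; 1·(-1) + 2·1) = (-3, 1)
w2 = Kw1 = (4·(-3) + 1·1; 1·(-3) + 2·1) = (-11, -1)
Ratio at component: -11 / -3 = 3.66667

3.66667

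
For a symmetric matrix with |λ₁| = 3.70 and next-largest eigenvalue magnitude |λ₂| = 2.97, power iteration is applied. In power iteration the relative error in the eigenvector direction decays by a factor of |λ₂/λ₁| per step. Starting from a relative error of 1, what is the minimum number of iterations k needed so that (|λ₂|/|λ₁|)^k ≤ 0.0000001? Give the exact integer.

74

|λ₂/λ₁| = 2.97/3.70 = 0.80270
Need k ≥ ln(0.0000001) / ln(0.80270) = -16.1181 / -0.2198 ≈ 73.340
Smallest integer k satisfying the bound: 74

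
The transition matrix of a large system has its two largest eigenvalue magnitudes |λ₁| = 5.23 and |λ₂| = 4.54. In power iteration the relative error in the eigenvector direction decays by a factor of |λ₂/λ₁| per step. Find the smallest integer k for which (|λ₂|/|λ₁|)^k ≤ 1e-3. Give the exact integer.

49

|λ₂/λ₁| = 4.54/5.23 = 0.86807
Need k ≥ ln(1e-3) / ln(0.86807) = -6.9078 / -0.1415 ≈ 48.823
Smallest integer k satisfying the bound: 49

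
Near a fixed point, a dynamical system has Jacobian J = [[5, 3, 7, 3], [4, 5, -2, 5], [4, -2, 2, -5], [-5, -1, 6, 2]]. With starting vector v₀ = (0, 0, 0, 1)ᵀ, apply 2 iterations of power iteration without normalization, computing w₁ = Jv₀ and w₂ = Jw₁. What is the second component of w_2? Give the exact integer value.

57

w1 = Jv₀ = (5·0 + 3·0 + 7·0 + 3·1; 4·0 + 5·0 + (-2)·0 + 5·1; 4·0 + (-2)·0 + 2·0 + (-5)·1; (-5)·0 + (-1)·0 + 6·0 + 2·1) = (3, 5, -5, 2)
w2 = Jw1 = (5·3 + 3·5 + 7·(-5) + 3·2; 4·3 + 5·5 + (-2)·(-5) + 5·2; 4·3 + (-2)·5 + 2·(-5) + (-5)·2; (-5)·3 + (-1)·5 + 6·(-5) + 2·2) = (1, 57, -18, -46)
The requested component of w2 is 57.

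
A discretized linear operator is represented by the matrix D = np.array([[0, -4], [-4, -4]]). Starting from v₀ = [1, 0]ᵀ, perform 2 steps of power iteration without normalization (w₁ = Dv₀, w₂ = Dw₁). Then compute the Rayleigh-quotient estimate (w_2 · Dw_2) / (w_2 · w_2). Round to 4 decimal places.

w1 = Dv₀ = (0·1 + (-4)·0; (-4)·1 + (-4)·0) = (0, -4)
w2 = Dw1 = (0·0 + (-4)·(-4); (-4)·0 + (-4)·(-4)) = (16, 16)
Dw2 = (-64, -128)
w2·Dw2 = 16·(-64) + 16·(-128) = -3072; w2·w2 = 16·16 + 16·16 = 512
λ ≈ -3072/512 = -6.0000

λ ≈ -6.0000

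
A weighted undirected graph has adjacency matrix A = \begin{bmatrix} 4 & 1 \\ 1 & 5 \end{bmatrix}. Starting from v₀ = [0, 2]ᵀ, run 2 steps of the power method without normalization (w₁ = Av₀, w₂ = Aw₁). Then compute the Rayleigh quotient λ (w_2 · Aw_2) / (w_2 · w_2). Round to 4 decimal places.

5.5112

w1 = Av₀ = (4·0 + 1·2; 1·0 + 5·2) = (2, 10)
w2 = Aw1 = (4·2 + 1·10; 1·2 + 5·10) = (18, 52)
Aw2 = (124, 278)
w2·Aw2 = 18·124 + 52·278 = 16688; w2·w2 = 18·18 + 52·52 = 3028
λ ≈ 16688/3028 = 5.5112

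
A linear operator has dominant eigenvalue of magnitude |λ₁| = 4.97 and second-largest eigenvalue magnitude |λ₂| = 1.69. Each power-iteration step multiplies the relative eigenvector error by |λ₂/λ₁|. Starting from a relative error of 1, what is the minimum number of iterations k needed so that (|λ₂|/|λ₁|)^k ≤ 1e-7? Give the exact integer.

15

|λ₂/λ₁| = 1.69/4.97 = 0.34004
Need k ≥ ln(1e-7) / ln(0.34004) = -16.1181 / -1.0787 ≈ 14.942
Smallest integer k satisfying the bound: 15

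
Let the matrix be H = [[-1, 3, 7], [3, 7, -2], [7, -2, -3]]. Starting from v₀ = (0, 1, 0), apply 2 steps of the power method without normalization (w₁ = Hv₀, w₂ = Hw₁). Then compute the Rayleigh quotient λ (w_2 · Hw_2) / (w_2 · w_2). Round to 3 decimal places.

w1 = Hv₀ = (3, 7, -2)
w2 = Hw1 = (4, 62, 13)
Hw2 = (273, 420, -135)
w2·Hw2 = 4·273 + 62·420 + 13·(-135) = 25377; w2·w2 = 4·4 + 62·62 + 13·13 = 4029
λ ≈ 25377/4029 = 6.299

6.299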